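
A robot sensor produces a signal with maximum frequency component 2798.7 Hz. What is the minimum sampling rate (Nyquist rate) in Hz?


f_s,min = 2*f_max = 2*2798.7 = 5597.4000

5597.4000 Hz


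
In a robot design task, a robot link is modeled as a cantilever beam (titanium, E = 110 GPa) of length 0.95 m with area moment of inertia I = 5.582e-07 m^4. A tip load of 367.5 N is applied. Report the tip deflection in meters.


delta = F*L^3/(3*E*I) = 367.5*0.95^3/(3*1.100e+11*5.582e-07)
      = 315.0853125/184206 = 0.0017

0.0017 m


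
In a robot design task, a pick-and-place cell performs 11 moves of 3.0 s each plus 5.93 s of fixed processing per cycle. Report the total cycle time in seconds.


T = 11*3.0 + 5.93 = 38.9300

38.9300 s


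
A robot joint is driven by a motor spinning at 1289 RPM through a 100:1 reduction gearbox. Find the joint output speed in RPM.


omega_joint = omega_motor / N = 1289 / 100 = 12.8900

12.8900 RPM


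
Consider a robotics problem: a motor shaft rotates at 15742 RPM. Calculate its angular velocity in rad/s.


omega = 15742 * 2*pi/60 = 1648.4984

1648.4984 rad/s


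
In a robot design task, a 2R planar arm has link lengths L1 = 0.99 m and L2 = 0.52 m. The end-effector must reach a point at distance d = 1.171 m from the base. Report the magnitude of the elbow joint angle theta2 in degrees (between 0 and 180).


cos(th2) = (d^2 - L1^2 - L2^2)/(2*L1*L2) = (1.171^2 - 0.99^2 - 0.52^2)/(2*0.99*0.52) = 0.11726981
th2 = acos(0.11726981) = 83.2654 deg

83.2654 degrees


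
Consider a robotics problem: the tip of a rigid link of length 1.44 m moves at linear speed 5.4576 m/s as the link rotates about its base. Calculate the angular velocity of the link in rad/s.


omega = v / L = 5.4576 / 1.44 = 3.7900

3.7900 rad/s


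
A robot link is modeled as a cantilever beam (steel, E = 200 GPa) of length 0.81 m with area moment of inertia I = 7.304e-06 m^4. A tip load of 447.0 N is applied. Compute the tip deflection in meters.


delta = F*L^3/(3*E*I) = 447.0*0.81^3/(3*2.000e+11*7.304e-06)
      = 237.554127/4382400 = 5.4206e-05

5.4206e-05 m


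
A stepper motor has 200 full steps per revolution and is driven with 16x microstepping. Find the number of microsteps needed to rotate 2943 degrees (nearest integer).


step_size = 360/(200*16) = 360/3200 = 0.112500 deg
n = 2943/(360/3200) = 2943*3200/360 = 26160

26160 steps


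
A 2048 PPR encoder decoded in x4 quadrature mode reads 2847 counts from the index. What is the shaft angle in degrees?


angle = counts * 360 / (PPR*4) = 2847 * 360 / 8192 = 125.1123

125.1123 degrees


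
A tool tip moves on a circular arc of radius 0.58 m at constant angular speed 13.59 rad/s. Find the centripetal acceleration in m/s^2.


a_c = omega^2 * r = 13.59^2 * 0.58 = 107.1191

107.1191 m/s^2


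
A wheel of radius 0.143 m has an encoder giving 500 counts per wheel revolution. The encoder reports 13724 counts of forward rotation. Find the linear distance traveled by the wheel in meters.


revs = 13724/500 = 27.448000
d = revs * 2*pi*r = 27.448000 * 2*pi*0.143 = 24.6619

24.6619 m


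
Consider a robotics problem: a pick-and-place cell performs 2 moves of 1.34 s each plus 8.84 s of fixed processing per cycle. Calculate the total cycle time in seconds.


T = 2*1.34 + 8.84 = 11.5200

11.5200 s


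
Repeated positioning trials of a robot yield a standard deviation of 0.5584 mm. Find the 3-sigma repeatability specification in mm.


repeatability = 3*sigma = 3*0.5584 = 1.6752

1.6752 mm


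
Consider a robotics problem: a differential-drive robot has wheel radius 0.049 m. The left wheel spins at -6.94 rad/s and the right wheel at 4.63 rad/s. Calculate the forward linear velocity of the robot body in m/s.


v = r*(wR + wL)/2 = 0.049*(4.63 + -6.94)/2 = -0.0566

-0.0566 m/s


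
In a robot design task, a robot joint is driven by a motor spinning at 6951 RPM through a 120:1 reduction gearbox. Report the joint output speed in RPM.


omega_joint = omega_motor / N = 6951 / 120 = 57.9250

57.9250 RPM


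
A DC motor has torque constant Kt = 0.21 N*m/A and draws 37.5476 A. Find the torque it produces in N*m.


tau = Kt * I = 0.21*37.5476 = 7.8850

7.8850 N*m


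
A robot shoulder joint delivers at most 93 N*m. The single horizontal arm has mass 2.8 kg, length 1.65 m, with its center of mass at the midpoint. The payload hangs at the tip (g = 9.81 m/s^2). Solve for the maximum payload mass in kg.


tau_arm = m_arm*g*(L/2) = 2.8*9.81*1.65/2 = 22.6611 N*m
tau_payload = tau_max - tau_arm = 93 - 22.6611 = 70.3389
m_payload = tau_payload / (g*L) = 70.3389 / (9.81*1.65) = 4.3455

4.3455 kg


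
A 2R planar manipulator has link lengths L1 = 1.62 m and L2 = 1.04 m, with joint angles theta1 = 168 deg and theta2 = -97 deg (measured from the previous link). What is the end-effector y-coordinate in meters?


y = L1*sin(th1) + L2*sin(th1+th2) = 1.62*sin(168 deg) + 1.04*sin(71 deg) = 1.3202

1.3202 m


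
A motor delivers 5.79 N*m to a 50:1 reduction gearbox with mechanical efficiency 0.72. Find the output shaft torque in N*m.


tau_out = tau_in * N * eta = 5.79 * 50 * 0.72 = 208.4400

208.4400 N*m


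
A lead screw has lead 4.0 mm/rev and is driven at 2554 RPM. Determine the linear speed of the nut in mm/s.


v = lead * (RPM/60) = 4.0*2554/60 = 170.2667

170.2667 mm/s


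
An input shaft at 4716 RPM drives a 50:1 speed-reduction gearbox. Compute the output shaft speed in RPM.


omega_out = omega_in / N = 4716 / 50 = 94.3200

94.3200 RPM


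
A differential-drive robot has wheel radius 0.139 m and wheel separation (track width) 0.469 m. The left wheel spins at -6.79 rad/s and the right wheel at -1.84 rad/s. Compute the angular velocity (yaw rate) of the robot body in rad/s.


omega = r*(wR - wL)/L = 0.139*(-1.84 - (-6.79))/0.469 = 1.4671

1.4671 rad/s


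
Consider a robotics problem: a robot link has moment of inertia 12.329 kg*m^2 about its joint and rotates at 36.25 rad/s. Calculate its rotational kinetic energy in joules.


KE = (1/2)*I*omega^2 = 0.5*12.329*36.25^2 = 8100.5383

8100.5383 J


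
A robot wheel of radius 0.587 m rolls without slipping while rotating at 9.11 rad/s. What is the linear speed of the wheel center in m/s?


v = omega * r = 9.11 * 0.587 = 5.3476

5.3476 m/s


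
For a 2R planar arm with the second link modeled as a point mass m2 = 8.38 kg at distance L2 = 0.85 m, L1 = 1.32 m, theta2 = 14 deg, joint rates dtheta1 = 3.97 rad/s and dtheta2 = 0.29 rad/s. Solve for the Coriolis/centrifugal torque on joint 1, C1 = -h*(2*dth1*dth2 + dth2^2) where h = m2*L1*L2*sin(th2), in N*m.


h = m2*L1*L2*sin(th2) = 8.38*1.32*0.85*sin(14 deg) = 2.274637
C1 = -h*(2*3.97*0.29 + 0.29^2) = -2.274637*2.3867 = -5.4289

-5.4289 N*m


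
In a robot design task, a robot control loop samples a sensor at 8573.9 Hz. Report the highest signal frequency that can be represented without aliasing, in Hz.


f_max = f_s/2 = 8573.9/2 = 4286.9500

4286.9500 Hz


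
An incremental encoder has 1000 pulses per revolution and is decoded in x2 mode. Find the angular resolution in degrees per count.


resolution = 360 / (PPR * 2) = 360 / 2000 = 0.1800

0.1800 degrees


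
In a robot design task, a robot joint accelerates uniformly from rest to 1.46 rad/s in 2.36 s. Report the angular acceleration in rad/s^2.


alpha = delta_omega / t = 1.46 / 2.36 = 0.6186

0.6186 rad/s^2


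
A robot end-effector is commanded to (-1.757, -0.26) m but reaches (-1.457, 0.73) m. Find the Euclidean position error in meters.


dx = -1.457 - (-1.757) = 0.3000, dy = 0.73 - (-0.26) = 0.9900
err = sqrt(0.090000 + 0.980100) = 1.0345

1.0345 m


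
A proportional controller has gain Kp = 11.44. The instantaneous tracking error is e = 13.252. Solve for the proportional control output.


u_P = Kp * e = 11.44 * 13.252 = 151.6029

151.6029


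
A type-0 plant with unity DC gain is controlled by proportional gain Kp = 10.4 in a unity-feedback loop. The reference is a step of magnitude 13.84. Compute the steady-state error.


e_ss = R/(1 + Kp) = 13.84/(1 + 10.4) = 13.84/11.4000 = 1.2140

1.2140


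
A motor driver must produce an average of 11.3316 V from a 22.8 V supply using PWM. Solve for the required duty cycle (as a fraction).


D = V_avg/V_supply = 11.3316/22.8 = 0.4970

0.4970


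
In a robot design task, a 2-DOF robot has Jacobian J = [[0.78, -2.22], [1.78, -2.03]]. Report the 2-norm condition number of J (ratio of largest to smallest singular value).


JJ^T eigenvalues: trace(JJ^T) = 12.8261, det(JJ^T) = det(J)^2 = 5.60837124
s_max^2 = (12.8261 + sqrt(142.07535625))/2 = 12.37281837
s_min^2 = (12.8261 - sqrt(142.07535625))/2 = 0.45328163
kappa = s_max/s_min = sqrt(12.37281837/0.45328163) = 5.2246

5.2246


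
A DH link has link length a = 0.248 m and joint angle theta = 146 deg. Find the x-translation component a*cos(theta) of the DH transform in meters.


a*cos(theta) = 0.248*cos(146 deg) = -0.2056

-0.2056 m


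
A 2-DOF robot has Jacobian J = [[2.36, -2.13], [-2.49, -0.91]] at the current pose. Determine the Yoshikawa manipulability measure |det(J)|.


det(J) = 2.36*-0.91 - (-2.13)*(-2.49) = -7.4513
|det(J)| = 7.4513

7.4513


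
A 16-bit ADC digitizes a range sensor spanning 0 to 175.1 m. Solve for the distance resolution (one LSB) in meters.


res = range / 2^n = 175.1/2^16 = 175.1/65536 = 0.0027

0.0027 m


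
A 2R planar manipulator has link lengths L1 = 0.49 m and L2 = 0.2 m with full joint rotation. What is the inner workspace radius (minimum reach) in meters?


r_min = |L1 - L2| = |0.49 - 0.2| = 0.2900

0.2900 m


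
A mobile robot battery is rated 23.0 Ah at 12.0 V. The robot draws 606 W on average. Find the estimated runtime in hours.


E = 23.0*12.0 = 276.0000 Wh
t = E/P = 276.0000/606 = 0.4554

0.4554 hours


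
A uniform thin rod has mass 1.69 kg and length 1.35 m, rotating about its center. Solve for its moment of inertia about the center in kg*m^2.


I = (1/12)*m*L^2 = (1/12)*1.69*1.35^2 = 0.2567

0.2567 kg*m^2


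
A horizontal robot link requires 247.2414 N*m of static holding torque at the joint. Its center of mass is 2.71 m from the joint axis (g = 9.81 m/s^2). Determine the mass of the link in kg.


m = tau / (g*L) = 247.2414 / (9.81 * 2.71) = 9.3000

9.3000 kg


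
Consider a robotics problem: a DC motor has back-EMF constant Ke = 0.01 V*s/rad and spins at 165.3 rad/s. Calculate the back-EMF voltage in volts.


V_emf = Ke * omega = 0.01*165.3 = 1.6530

1.6530 V


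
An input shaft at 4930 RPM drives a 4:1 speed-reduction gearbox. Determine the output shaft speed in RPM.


omega_out = omega_in / N = 4930 / 4 = 1232.5000

1232.5000 RPM


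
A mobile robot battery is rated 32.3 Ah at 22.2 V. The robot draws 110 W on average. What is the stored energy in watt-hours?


E = capacity * V = 32.3*22.2 = 717.0600

717.0600 Wh


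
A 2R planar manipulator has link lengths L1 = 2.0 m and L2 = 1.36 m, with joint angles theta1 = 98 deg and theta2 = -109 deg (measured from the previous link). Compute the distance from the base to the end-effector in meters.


x = L1*cos(th1) + L2*cos(th1+th2) = 1.056667
y = L1*sin(th1) + L2*sin(th1+th2) = 1.721036
d = sqrt(x^2 + y^2) = sqrt(1.116545 + 2.961965) = 2.0195

2.0195 m


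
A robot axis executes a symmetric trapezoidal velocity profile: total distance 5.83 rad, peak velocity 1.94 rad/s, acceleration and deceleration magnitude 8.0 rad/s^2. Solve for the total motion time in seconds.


t_acc = v/a = 1.94/8.0 = 0.242500 s
d_acc = v^2/(2a) = 0.235225 rad (each ramp)
d_cruise = 5.83 - 2*0.235225 = 5.359550 rad
t_cruise = 5.359550/1.94 = 2.762655 s
t_total = 2*0.242500 + 2.762655 = 3.2477

3.2477 s


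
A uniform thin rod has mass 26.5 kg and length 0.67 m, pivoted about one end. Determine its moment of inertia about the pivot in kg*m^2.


I = (1/3)*m*L^2 = (1/3)*26.5*0.67^2 = 3.9653

3.9653 kg*m^2


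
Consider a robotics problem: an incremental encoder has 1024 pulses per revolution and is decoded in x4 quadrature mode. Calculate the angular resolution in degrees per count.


resolution = 360 / (PPR * 4) = 360 / 4096 = 0.0879

0.0879 degrees


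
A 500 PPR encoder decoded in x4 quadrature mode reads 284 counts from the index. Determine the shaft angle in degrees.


angle = counts * 360 / (PPR*4) = 284 * 360 / 2000 = 51.1200

51.1200 degrees


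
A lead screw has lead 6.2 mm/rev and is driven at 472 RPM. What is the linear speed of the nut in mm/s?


v = lead * (RPM/60) = 6.2*472/60 = 48.7733

48.7733 mm/s


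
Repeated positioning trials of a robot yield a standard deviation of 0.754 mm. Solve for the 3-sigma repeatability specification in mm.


repeatability = 3*sigma = 3*0.754 = 2.2620

2.2620 mm


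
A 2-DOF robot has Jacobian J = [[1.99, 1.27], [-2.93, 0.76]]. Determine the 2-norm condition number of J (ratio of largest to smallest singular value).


JJ^T eigenvalues: trace(JJ^T) = 14.7355, det(JJ^T) = det(J)^2 = 27.38952225
s_max^2 = (14.7355 + sqrt(107.57687125))/2 = 12.55371354
s_min^2 = (14.7355 - sqrt(107.57687125))/2 = 2.18178646
kappa = s_max/s_min = sqrt(12.55371354/2.18178646) = 2.3987

2.3987


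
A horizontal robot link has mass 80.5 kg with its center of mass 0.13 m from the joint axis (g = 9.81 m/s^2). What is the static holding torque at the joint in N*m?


tau = m*g*L = 80.5 * 9.81 * 0.13 = 102.6617

102.6617 N*m


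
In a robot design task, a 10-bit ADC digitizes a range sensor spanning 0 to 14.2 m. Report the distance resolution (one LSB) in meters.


res = range / 2^n = 14.2/2^10 = 14.2/1024 = 0.0139

0.0139 m


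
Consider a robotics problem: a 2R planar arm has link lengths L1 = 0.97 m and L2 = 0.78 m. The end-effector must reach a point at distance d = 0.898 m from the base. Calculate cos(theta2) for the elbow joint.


cos(th2) = (d^2 - L1^2 - L2^2)/(2*L1*L2) = (0.898^2 - 0.97^2 - 0.78^2)/(2*0.97*0.78) = -0.4909

-0.4909


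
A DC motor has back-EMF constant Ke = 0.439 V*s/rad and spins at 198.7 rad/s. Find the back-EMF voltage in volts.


V_emf = Ke * omega = 0.439*198.7 = 87.2293

87.2293 V


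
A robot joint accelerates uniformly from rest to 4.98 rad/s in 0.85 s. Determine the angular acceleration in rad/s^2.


alpha = delta_omega / t = 4.98 / 0.85 = 5.8588

5.8588 rad/s^2


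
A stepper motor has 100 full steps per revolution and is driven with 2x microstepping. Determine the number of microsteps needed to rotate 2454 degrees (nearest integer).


step_size = 360/(100*2) = 360/200 = 1.800000 deg
n = 2454/(360/200) = 2454*200/360 = 1363.3333 -> 1363

1363 steps


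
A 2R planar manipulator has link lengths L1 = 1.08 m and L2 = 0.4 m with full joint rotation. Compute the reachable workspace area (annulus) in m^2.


r_max = L1 + L2 = 1.4800, r_min = |L1 - L2| = 0.6800
A = pi*(r_max^2 - r_min^2) = pi*(2.1904 - 0.4624) = 5.4287

5.4287 m^2


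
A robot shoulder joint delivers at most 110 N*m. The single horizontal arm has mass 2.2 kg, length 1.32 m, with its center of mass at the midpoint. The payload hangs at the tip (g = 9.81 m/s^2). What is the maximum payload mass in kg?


tau_arm = m_arm*g*(L/2) = 2.2*9.81*1.32/2 = 14.2441 N*m
tau_payload = tau_max - tau_arm = 110 - 14.2441 = 95.7559
m_payload = tau_payload / (g*L) = 95.7559 / (9.81*1.32) = 7.3947

7.3947 kg


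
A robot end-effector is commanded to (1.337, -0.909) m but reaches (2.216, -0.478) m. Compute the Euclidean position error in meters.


dx = 2.216 - (1.337) = 0.8790, dy = -0.478 - (-0.909) = 0.4310
err = sqrt(0.772641 + 0.185761) = 0.9790

0.9790 m


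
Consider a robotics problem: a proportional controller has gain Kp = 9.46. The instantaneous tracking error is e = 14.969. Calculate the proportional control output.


u_P = Kp * e = 9.46 * 14.969 = 141.6067

141.6067


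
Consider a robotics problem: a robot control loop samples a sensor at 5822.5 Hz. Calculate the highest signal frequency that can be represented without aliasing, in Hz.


f_max = f_s/2 = 5822.5/2 = 2911.2500

2911.2500 Hz


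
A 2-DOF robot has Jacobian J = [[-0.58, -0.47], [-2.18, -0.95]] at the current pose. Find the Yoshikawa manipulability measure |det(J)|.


det(J) = -0.58*-0.95 - (-0.47)*(-2.18) = -0.4736
|det(J)| = 0.4736

0.4736


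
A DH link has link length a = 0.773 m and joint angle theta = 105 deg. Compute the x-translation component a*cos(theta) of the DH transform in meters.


a*cos(theta) = 0.773*cos(105 deg) = -0.2001

-0.2001 m


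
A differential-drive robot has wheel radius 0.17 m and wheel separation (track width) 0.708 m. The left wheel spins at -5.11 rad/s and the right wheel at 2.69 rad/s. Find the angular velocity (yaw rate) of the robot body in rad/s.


omega = r*(wR - wL)/L = 0.17*(2.69 - (-5.11))/0.708 = 1.8729

1.8729 rad/s


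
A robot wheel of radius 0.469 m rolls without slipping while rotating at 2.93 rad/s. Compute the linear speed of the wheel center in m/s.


v = omega * r = 2.93 * 0.469 = 1.3742

1.3742 m/s


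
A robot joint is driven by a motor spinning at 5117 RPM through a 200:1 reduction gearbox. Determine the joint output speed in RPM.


omega_joint = omega_motor / N = 5117 / 200 = 25.5850

25.5850 RPM


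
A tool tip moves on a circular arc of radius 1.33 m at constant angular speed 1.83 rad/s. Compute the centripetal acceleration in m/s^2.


a_c = omega^2 * r = 1.83^2 * 1.33 = 4.4540

4.4540 m/s^2


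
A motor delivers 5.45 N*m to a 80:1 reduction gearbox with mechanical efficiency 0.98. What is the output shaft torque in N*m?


tau_out = tau_in * N * eta = 5.45 * 80 * 0.98 = 427.2800

427.2800 N*m


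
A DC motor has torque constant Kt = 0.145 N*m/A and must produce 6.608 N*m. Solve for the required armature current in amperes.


I = tau / Kt = 6.608/0.145 = 45.5724

45.5724 A


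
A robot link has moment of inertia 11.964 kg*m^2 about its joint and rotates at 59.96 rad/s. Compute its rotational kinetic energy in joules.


KE = (1/2)*I*omega^2 = 0.5*11.964*59.96^2 = 21506.4960

21506.4960 J


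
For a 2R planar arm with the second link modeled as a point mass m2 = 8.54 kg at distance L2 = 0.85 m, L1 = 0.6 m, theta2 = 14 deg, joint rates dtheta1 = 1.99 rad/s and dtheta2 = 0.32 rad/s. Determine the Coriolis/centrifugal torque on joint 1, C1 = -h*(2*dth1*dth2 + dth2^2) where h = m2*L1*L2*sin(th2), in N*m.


h = m2*L1*L2*sin(th2) = 8.54*0.6*0.85*sin(14 deg) = 1.053667
C1 = -h*(2*1.99*0.32 + 0.32^2) = -1.053667*1.3760 = -1.4498

-1.4498 N*m


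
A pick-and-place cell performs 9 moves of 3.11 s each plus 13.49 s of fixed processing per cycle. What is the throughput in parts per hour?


T_cycle = 9*3.11 + 13.49 = 41.4800 s
rate = 3600/T = 86.7888

86.7888 parts/hour


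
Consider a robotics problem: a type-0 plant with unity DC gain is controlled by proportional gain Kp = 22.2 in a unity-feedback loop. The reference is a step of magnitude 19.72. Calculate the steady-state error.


e_ss = R/(1 + Kp) = 19.72/(1 + 22.2) = 19.72/23.2000 = 0.8500

0.8500


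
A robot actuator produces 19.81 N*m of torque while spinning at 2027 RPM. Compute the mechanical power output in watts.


omega = 2027 * 2*pi/60 = 212.266944 rad/s
P = tau * omega = 19.81 * 212.266944 = 4205.0082

4205.0082 W


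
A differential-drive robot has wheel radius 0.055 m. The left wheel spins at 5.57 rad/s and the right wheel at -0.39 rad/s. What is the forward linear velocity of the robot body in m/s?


v = r*(wR + wL)/2 = 0.055*(-0.39 + 5.57)/2 = 0.1425

0.1425 m/s


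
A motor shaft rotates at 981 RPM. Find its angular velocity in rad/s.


omega = 981 * 2*pi/60 = 102.7301

102.7301 rad/s


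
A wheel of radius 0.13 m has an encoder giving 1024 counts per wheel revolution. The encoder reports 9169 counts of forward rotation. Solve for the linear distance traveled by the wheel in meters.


revs = 9169/1024 = 8.954102
d = revs * 2*pi*r = 8.954102 * 2*pi*0.13 = 7.3138

7.3138 m


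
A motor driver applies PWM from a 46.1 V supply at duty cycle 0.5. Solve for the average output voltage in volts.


V_avg = V_supply * D = 46.1*0.5 = 23.0500

23.0500 V


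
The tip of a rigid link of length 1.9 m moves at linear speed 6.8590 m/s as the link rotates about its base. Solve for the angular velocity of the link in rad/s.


omega = v / L = 6.8590 / 1.9 = 3.6100

3.6100 rad/s


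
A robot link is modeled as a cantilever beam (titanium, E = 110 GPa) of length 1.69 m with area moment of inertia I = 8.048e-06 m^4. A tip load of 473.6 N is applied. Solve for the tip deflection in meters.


delta = F*L^3/(3*E*I) = 473.6*1.69^3/(3*1.100e+11*8.048e-06)
      = 2285.9767424/2655840 = 8.6074e-04

8.6074e-04 m


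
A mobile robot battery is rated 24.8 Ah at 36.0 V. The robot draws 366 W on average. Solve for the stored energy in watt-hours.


E = capacity * V = 24.8*36.0 = 892.8000

892.8000 Wh


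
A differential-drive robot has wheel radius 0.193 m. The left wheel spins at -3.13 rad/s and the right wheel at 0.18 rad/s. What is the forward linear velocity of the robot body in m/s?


v = r*(wR + wL)/2 = 0.193*(0.18 + -3.13)/2 = -0.2847

-0.2847 m/s


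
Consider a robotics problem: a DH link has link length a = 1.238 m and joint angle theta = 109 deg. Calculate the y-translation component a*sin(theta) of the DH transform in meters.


a*sin(theta) = 1.238*sin(109 deg) = 1.1706

1.1706 m


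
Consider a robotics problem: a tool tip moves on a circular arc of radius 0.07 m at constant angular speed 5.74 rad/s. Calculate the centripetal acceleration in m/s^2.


a_c = omega^2 * r = 5.74^2 * 0.07 = 2.3063

2.3063 m/s^2


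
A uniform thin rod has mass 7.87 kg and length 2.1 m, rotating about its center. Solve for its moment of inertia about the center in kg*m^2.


I = (1/12)*m*L^2 = (1/12)*7.87*2.1^2 = 2.8922

2.8922 kg*m^2


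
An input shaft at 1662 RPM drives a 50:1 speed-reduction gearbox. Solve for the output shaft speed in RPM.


omega_out = omega_in / N = 1662 / 50 = 33.2400

33.2400 RPM


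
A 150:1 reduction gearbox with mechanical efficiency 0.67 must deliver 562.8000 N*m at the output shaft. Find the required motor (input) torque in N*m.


tau_in = tau_out / (N * eta) = 562.8000 / (150 * 0.67) = 5.6000

5.6000 N*m


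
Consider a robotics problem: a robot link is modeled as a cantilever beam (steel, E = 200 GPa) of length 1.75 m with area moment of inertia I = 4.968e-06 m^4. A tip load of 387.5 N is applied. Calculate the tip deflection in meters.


delta = F*L^3/(3*E*I) = 387.5*1.75^3/(3*2.000e+11*4.968e-06)
      = 2076.7578125/2980800 = 6.9671e-04

6.9671e-04 m


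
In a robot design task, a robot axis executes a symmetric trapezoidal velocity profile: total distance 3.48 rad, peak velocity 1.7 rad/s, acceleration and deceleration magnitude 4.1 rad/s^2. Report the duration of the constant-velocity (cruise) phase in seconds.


t_acc = v/a = 0.414634 s, d_acc = v^2/(2a) = 0.352439 rad each
d_cruise = 3.48 - 2*0.352439 = 2.775122 rad
t_cruise = d_cruise/v = 2.775122/1.7 = 1.6324

1.6324 s


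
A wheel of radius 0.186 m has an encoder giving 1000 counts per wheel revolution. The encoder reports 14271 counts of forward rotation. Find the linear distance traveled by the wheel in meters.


revs = 14271/1000 = 14.271000
d = revs * 2*pi*r = 14.271000 * 2*pi*0.186 = 16.6781

16.6781 m


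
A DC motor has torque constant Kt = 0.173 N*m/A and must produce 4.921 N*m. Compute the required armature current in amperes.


I = tau / Kt = 4.921/0.173 = 28.4451

28.4451 A


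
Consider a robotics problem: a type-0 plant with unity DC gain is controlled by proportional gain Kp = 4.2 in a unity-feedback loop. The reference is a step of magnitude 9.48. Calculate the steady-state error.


e_ss = R/(1 + Kp) = 9.48/(1 + 4.2) = 9.48/5.2000 = 1.8231

1.8231


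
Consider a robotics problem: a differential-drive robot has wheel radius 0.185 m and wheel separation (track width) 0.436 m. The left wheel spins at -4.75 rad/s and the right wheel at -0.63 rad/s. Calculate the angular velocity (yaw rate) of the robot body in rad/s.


omega = r*(wR - wL)/L = 0.185*(-0.63 - (-4.75))/0.436 = 1.7482

1.7482 rad/s


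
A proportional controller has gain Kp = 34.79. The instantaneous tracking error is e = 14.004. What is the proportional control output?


u_P = Kp * e = 34.79 * 14.004 = 487.1992

487.1992


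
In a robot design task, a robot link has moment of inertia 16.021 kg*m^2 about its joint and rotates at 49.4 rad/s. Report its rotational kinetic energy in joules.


KE = (1/2)*I*omega^2 = 0.5*16.021*49.4^2 = 19548.5038

19548.5038 J


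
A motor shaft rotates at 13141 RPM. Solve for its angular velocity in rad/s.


omega = 13141 * 2*pi/60 = 1376.1223

1376.1223 rad/s


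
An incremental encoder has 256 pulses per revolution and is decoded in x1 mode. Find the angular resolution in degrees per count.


resolution = 360 / (PPR * 1) = 360 / 256 = 1.4062

1.4062 degrees


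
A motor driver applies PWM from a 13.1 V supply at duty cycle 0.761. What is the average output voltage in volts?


V_avg = V_supply * D = 13.1*0.761 = 9.9691

9.9691 V


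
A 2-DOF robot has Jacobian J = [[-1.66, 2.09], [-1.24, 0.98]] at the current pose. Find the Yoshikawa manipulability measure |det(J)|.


det(J) = -1.66*0.98 - (2.09)*(-1.24) = 0.9648
|det(J)| = 0.9648

0.9648


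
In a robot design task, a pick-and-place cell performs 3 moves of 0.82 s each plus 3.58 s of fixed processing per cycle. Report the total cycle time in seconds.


T = 3*0.82 + 3.58 = 6.0400

6.0400 s


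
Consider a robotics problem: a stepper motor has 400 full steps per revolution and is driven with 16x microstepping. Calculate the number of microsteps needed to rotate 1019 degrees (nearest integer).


step_size = 360/(400*16) = 360/6400 = 0.056250 deg
n = 1019/(360/6400) = 1019*6400/360 = 18115.5556 -> 18116

18116 steps


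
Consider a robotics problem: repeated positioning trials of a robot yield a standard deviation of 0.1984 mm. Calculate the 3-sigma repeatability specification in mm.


repeatability = 3*sigma = 3*0.1984 = 0.5952

0.5952 mm


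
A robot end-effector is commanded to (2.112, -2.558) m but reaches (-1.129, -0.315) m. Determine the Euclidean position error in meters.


dx = -1.129 - (2.112) = -3.2410, dy = -0.315 - (-2.558) = 2.2430
err = sqrt(10.504081 + 5.031049) = 3.9415

3.9415 m


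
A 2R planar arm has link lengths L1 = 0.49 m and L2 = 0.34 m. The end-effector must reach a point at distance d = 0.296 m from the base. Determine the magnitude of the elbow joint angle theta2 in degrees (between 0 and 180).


cos(th2) = (d^2 - L1^2 - L2^2)/(2*L1*L2) = (0.296^2 - 0.49^2 - 0.34^2)/(2*0.49*0.34) = -0.80457383
th2 = acos(-0.80457383) = 143.5691 deg

143.5691 degrees


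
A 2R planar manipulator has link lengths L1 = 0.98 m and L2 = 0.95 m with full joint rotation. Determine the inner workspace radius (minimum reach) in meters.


r_min = |L1 - L2| = |0.98 - 0.95| = 0.0300

0.0300 m


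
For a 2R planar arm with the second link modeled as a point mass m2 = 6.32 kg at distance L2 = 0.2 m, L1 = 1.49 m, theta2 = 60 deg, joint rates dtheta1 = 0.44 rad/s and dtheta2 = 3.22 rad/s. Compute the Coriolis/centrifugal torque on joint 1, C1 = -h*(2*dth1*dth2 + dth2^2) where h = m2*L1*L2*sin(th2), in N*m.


h = m2*L1*L2*sin(th2) = 6.32*1.49*0.2*sin(60 deg) = 1.631038
C1 = -h*(2*0.44*3.22 + 3.22^2) = -1.631038*13.2020 = -21.5330

-21.5330 N*m


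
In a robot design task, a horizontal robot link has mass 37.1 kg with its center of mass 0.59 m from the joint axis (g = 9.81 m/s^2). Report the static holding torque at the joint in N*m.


tau = m*g*L = 37.1 * 9.81 * 0.59 = 214.7311

214.7311 N*m


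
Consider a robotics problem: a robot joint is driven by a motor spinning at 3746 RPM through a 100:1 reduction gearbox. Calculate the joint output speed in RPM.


omega_joint = omega_motor / N = 3746 / 100 = 37.4600

37.4600 RPM


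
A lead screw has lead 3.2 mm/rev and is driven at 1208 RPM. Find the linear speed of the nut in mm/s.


v = lead * (RPM/60) = 3.2*1208/60 = 64.4267

64.4267 mm/s


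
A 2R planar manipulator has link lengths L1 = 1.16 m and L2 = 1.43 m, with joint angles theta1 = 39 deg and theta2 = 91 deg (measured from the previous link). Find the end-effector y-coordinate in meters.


y = L1*sin(th1) + L2*sin(th1+th2) = 1.16*sin(39 deg) + 1.43*sin(130 deg) = 1.8255

1.8255 m


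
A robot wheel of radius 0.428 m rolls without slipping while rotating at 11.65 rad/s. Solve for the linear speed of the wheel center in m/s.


v = omega * r = 11.65 * 0.428 = 4.9862

4.9862 m/s


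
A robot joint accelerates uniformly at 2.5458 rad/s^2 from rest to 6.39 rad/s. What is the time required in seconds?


t = delta_omega / alpha = 6.39 / 2.5458 = 2.5100

2.5100 s


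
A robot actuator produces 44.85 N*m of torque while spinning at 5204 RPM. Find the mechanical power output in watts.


omega = 5204 * 2*pi/60 = 544.961606 rad/s
P = tau * omega = 44.85 * 544.961606 = 24441.5280

24441.5280 W


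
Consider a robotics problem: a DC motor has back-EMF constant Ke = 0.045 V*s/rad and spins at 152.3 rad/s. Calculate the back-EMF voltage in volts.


V_emf = Ke * omega = 0.045*152.3 = 6.8535

6.8535 V


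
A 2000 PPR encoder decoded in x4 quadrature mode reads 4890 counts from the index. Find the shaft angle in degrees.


angle = counts * 360 / (PPR*4) = 4890 * 360 / 8000 = 220.0500

220.0500 degrees


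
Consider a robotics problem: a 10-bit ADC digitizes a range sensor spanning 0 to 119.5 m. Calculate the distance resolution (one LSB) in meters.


res = range / 2^n = 119.5/2^10 = 119.5/1024 = 0.1167

0.1167 m


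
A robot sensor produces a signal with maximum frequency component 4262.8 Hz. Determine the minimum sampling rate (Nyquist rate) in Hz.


f_s,min = 2*f_max = 2*4262.8 = 8525.6000

8525.6000 Hz


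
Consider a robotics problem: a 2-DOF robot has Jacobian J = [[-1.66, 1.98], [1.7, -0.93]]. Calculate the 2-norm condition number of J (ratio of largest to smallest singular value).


JJ^T eigenvalues: trace(JJ^T) = 10.4309, det(JJ^T) = det(J)^2 = 3.32041284
s_max^2 = (10.4309 + sqrt(95.52202345))/2 = 10.10221845
s_min^2 = (10.4309 - sqrt(95.52202345))/2 = 0.32868155
kappa = s_max/s_min = sqrt(10.10221845/0.32868155) = 5.5440

5.5440


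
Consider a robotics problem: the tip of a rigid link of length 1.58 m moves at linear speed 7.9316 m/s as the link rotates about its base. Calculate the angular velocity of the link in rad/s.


omega = v / L = 7.9316 / 1.58 = 5.0200

5.0200 rad/s


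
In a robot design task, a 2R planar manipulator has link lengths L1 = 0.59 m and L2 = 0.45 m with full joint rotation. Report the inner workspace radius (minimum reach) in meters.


r_min = |L1 - L2| = |0.59 - 0.45| = 0.1400

0.1400 m


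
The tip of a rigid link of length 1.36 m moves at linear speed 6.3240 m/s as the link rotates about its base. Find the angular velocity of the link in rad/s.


omega = v / L = 6.3240 / 1.36 = 4.6500

4.6500 rad/s


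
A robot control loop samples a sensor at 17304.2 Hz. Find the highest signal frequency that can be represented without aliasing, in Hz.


f_max = f_s/2 = 17304.2/2 = 8652.1000

8652.1000 Hz


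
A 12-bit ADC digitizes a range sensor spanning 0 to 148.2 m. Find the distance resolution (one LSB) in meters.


res = range / 2^n = 148.2/2^12 = 148.2/4096 = 0.0362

0.0362 m


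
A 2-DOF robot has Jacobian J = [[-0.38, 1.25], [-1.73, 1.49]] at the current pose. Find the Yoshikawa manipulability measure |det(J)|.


det(J) = -0.38*1.49 - (1.25)*(-1.73) = 1.5963
|det(J)| = 1.5963

1.5963


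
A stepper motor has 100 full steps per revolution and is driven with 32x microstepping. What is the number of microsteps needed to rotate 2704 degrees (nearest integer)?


step_size = 360/(100*32) = 360/3200 = 0.112500 deg
n = 2704/(360/3200) = 2704*3200/360 = 24035.5556 -> 24036

24036 steps


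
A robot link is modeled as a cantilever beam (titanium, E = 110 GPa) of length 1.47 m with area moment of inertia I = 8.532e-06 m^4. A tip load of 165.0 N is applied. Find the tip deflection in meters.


delta = F*L^3/(3*E*I) = 165.0*1.47^3/(3*1.100e+11*8.532e-06)
      = 524.126295/2815560 = 1.8615e-04

1.8615e-04 m


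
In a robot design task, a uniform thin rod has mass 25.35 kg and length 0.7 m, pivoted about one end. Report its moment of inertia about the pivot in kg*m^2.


I = (1/3)*m*L^2 = (1/3)*25.35*0.7^2 = 4.1405

4.1405 kg*m^2


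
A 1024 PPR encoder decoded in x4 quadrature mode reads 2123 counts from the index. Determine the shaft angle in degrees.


angle = counts * 360 / (PPR*4) = 2123 * 360 / 4096 = 186.5918

186.5918 degrees


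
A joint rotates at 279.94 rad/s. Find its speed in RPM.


RPM = 279.94 * 60/(2*pi) = 2673.2301

2673.2301 RPM


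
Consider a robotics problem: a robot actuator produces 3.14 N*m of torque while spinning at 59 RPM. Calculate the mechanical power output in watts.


omega = 59 * 2*pi/60 = 6.178466 rad/s
P = tau * omega = 3.14 * 6.178466 = 19.4004

19.4004 W


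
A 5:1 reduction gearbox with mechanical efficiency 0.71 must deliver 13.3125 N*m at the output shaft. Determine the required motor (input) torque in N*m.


tau_in = tau_out / (N * eta) = 13.3125 / (5 * 0.71) = 3.7500

3.7500 N*m


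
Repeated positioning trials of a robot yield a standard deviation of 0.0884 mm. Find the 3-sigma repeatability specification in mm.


repeatability = 3*sigma = 3*0.0884 = 0.2652

0.2652 mm


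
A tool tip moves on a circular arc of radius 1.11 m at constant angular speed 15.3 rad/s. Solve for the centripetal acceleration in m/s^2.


a_c = omega^2 * r = 15.3^2 * 1.11 = 259.8399

259.8399 m/s^2


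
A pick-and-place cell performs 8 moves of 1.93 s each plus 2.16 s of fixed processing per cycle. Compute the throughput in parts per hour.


T_cycle = 8*1.93 + 2.16 = 17.6000 s
rate = 3600/T = 204.5455

204.5455 parts/hour


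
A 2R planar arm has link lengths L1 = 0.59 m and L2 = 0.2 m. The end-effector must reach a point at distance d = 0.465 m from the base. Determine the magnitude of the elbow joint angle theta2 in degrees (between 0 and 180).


cos(th2) = (d^2 - L1^2 - L2^2)/(2*L1*L2) = (0.465^2 - 0.59^2 - 0.2^2)/(2*0.59*0.2) = -0.72828390
th2 = acos(-0.72828390) = 136.7427 deg

136.7427 degrees


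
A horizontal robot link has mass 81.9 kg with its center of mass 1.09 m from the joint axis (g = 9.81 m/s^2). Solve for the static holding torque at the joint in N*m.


tau = m*g*L = 81.9 * 9.81 * 1.09 = 875.7485

875.7485 N*m


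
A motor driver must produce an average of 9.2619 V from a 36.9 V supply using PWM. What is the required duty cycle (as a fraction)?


D = V_avg/V_supply = 9.2619/36.9 = 0.2510

0.2510


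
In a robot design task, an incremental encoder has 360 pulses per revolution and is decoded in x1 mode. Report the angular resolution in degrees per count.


resolution = 360 / (PPR * 1) = 360 / 360 = 1.0000

1.0000 degrees


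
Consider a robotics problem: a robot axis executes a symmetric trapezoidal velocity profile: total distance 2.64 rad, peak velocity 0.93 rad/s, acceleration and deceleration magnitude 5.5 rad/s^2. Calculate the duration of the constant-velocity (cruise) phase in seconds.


t_acc = v/a = 0.169091 s, d_acc = v^2/(2a) = 0.078627 rad each
d_cruise = 2.64 - 2*0.078627 = 2.482746 rad
t_cruise = d_cruise/v = 2.482746/0.93 = 2.6696

2.6696 s


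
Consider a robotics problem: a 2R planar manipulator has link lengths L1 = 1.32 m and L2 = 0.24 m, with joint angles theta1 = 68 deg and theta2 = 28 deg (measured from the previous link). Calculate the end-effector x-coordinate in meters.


x = L1*cos(th1) + L2*cos(th1+th2) = 1.32*cos(68 deg) + 0.24*cos(96 deg) = 0.4694

0.4694 m


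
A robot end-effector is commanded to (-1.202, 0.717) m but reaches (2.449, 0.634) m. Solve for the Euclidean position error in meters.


dx = 2.449 - (-1.202) = 3.6510, dy = 0.634 - (0.717) = -0.0830
err = sqrt(13.329801 + 0.006889) = 3.6519

3.6519 m


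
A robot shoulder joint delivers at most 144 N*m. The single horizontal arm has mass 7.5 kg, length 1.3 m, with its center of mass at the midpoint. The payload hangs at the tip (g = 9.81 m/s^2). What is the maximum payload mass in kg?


tau_arm = m_arm*g*(L/2) = 7.5*9.81*1.3/2 = 47.8238 N*m
tau_payload = tau_max - tau_arm = 144 - 47.8238 = 96.1762
m_payload = tau_payload / (g*L) = 96.1762 / (9.81*1.3) = 7.5415

7.5415 kg


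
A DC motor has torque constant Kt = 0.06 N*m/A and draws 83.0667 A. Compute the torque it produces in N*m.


tau = Kt * I = 0.06*83.0667 = 4.9840

4.9840 N*m


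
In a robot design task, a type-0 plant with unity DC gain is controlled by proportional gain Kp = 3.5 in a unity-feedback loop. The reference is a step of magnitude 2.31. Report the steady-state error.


e_ss = R/(1 + Kp) = 2.31/(1 + 3.5) = 2.31/4.5000 = 0.5133

0.5133


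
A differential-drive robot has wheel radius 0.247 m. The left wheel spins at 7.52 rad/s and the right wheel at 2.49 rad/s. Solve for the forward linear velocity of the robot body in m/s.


v = r*(wR + wL)/2 = 0.247*(2.49 + 7.52)/2 = 1.2362

1.2362 m/s


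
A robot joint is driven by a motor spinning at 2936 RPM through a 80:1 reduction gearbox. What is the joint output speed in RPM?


omega_joint = omega_motor / N = 2936 / 80 = 36.7000

36.7000 RPM


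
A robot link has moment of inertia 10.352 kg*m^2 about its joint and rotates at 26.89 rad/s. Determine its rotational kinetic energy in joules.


KE = (1/2)*I*omega^2 = 0.5*10.352*26.89^2 = 3742.6212

3742.6212 J


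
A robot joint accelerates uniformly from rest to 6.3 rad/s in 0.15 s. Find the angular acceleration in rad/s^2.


alpha = delta_omega / t = 6.3 / 0.15 = 42.0000

42.0000 rad/s^2


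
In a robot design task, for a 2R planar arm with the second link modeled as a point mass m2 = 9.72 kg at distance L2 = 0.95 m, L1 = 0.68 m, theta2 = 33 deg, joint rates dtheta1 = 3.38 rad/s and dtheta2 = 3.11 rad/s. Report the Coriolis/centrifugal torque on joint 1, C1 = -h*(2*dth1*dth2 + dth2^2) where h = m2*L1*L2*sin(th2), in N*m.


h = m2*L1*L2*sin(th2) = 9.72*0.68*0.95*sin(33 deg) = 3.419854
C1 = -h*(2*3.38*3.11 + 3.11^2) = -3.419854*30.6957 = -104.9748

-104.9748 N*m


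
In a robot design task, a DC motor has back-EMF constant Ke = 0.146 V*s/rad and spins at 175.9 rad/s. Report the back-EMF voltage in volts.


V_emf = Ke * omega = 0.146*175.9 = 25.6814

25.6814 V


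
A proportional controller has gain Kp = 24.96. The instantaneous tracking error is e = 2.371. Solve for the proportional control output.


u_P = Kp * e = 24.96 * 2.371 = 59.1802

59.1802


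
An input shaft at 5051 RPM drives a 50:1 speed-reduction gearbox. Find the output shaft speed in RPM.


omega_out = omega_in / N = 5051 / 50 = 101.0200

101.0200 RPM


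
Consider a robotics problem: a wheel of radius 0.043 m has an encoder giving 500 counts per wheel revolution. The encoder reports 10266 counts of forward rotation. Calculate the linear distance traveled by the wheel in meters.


revs = 10266/500 = 20.532000
d = revs * 2*pi*r = 20.532000 * 2*pi*0.043 = 5.5473

5.5473 m


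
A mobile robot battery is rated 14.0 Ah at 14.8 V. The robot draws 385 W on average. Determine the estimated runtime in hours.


E = 14.0*14.8 = 207.2000 Wh
t = E/P = 207.2000/385 = 0.5382

0.5382 hours


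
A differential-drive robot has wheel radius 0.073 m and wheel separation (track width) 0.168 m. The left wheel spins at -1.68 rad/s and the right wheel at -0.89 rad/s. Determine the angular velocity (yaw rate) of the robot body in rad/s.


omega = r*(wR - wL)/L = 0.073*(-0.89 - (-1.68))/0.168 = 0.3433

0.3433 rad/s
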